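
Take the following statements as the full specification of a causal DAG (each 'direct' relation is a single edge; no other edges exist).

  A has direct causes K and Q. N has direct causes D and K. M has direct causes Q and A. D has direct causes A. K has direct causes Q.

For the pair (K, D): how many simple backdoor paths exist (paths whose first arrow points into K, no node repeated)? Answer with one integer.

2

A backdoor path from K to D is any simple undirected path whose first edge points into K (i.e. leaves K via a parent).
Parents of K: {Q}.
Enumerating:
  P1: K <- Q -> A -> D
  P2: K <- Q -> M <- A -> D
That exhausts the simple backdoor paths. Count: 2.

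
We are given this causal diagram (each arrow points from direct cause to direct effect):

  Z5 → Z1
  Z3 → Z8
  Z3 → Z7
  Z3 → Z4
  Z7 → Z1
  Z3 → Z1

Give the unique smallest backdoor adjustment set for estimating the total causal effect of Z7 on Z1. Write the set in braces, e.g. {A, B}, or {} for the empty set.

Variables eligible for adjustment (non-descendants of Z7, excluding Z7 and Z1): {Z3, Z4, Z5, Z8}.
Backdoor paths from Z7 to Z1:
  P1: Z7 <- Z3 -> Z1
The empty set is not sufficient: P1 (Z7 <- Z3 -> Z1) has no collider blocking it and no conditioned non-collider, so it is open.
Try {Z3}:
  P1: blocked at fork node Z3 ∈ conditioning set.
{Z3} contains no descendant of Z7 and blocks every backdoor path.
No other singleton works — e.g. {Z5} leaves P1 open — so {Z3} is the unique smallest valid adjustment set.

{Z3}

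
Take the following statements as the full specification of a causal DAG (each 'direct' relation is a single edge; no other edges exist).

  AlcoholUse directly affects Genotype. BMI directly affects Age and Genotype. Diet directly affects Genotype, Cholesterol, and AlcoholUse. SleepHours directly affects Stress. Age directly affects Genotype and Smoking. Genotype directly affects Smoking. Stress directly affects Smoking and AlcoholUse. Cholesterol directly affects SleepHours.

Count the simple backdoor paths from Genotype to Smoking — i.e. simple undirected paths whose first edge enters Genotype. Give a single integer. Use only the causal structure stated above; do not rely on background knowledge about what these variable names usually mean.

A backdoor path from Genotype to Smoking is any simple undirected path whose first edge points into Genotype (i.e. leaves Genotype via a parent).
Parents of Genotype: {Age, AlcoholUse, BMI, Diet}.
Enumerating:
  P1: Genotype <- Diet -> Cholesterol -> SleepHours -> Stress -> Smoking
  P2: Genotype <- Diet -> AlcoholUse <- Stress -> Smoking
  P3: Genotype <- BMI -> Age -> Smoking
  P4: Genotype <- AlcoholUse <- Diet -> Cholesterol -> SleepHours -> Stress -> Smoking
  P5: Genotype <- AlcoholUse <- Stress -> Smoking
  P6: Genotype <- Age -> Smoking
That exhausts the simple backdoor paths. Count: 6.

6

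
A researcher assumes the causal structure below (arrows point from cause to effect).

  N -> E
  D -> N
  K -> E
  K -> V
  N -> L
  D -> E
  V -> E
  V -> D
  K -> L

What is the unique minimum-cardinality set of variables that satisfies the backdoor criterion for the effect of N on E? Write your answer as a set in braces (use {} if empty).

{D}

Variables eligible for adjustment (non-descendants of N, excluding N and E): {D, K, V}.
Backdoor paths from N to E:
  P1: N <- D <- V <- K -> E
  P2: N <- D <- V -> E
  P3: N <- D -> E
The empty set is not sufficient: P1 (N <- D <- V <- K -> E) has no collider blocking it and no conditioned non-collider, so it is open.
Try {D}:
  P1: blocked at chain node D ∈ conditioning set.
  P2: blocked at chain node D ∈ conditioning set.
  P3: blocked at fork node D ∈ conditioning set.
{D} contains no descendant of N and blocks every backdoor path.
No other singleton works — e.g. {K} leaves P2 open — so {D} is the unique smallest valid adjustment set.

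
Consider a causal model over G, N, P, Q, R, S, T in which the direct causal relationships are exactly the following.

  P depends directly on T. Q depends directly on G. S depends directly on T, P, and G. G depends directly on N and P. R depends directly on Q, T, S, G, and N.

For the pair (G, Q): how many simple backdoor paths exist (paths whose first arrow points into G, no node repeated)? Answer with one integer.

A backdoor path from G to Q is any simple undirected path whose first edge points into G (i.e. leaves G via a parent).
Parents of G: {N, P}.
Enumerating:
  P1: G <- N -> R <- Q
  P2: G <- P <- T -> S -> R <- Q
  P3: G <- P <- T -> R <- Q
  P4: G <- P -> S <- T -> R <- Q
  P5: G <- P -> S -> R <- Q
That exhausts the simple backdoor paths. Count: 5.

5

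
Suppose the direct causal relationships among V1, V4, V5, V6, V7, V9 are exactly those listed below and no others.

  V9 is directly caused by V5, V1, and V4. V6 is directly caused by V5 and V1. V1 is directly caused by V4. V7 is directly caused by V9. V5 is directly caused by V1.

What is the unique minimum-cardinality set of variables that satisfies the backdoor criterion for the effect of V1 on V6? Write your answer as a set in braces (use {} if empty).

{}

Variables eligible for adjustment (non-descendants of V1, excluding V1 and V6): {V4}.
Backdoor paths from V1 to V6:
  P1: V1 <- V4 -> V9 <- V5 -> V6
Each backdoor path contains an unconditioned collider, so every path is already blocked with the empty conditioning set:
  P1: blocked at collider V9 (neither it nor any descendant is in the conditioning set).
The empty set is therefore the unique smallest valid set.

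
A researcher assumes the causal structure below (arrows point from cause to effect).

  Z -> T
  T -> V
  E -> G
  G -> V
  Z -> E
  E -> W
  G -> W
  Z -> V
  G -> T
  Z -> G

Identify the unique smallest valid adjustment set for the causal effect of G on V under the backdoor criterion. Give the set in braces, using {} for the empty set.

Variables eligible for adjustment (non-descendants of G, excluding G and V): {E, Z}.
Backdoor paths from G to V:
  P1: G <- Z -> T -> V
  P2: G <- Z -> V
  P3: G <- E <- Z -> T -> V
  P4: G <- E <- Z -> V
The empty set is not sufficient: P1 (G <- Z -> T -> V) has no collider blocking it and no conditioned non-collider, so it is open.
Try {Z}:
  P1: blocked at fork node Z ∈ conditioning set.
  P2: blocked at fork node Z ∈ conditioning set.
  P3: blocked at fork node Z ∈ conditioning set.
  P4: blocked at fork node Z ∈ conditioning set.
{Z} contains no descendant of G and blocks every backdoor path.
No other singleton works — e.g. {E} leaves P1 open — so {Z} is the unique smallest valid adjustment set.

{Z}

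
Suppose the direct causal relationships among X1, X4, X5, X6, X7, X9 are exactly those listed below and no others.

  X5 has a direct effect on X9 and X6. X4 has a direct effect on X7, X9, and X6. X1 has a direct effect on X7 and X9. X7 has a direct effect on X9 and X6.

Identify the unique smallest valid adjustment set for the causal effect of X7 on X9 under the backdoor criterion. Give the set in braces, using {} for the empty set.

{X1, X4}

Variables eligible for adjustment (non-descendants of X7, excluding X7 and X9): {X1, X4, X5}.
Backdoor paths from X7 to X9:
  P1: X7 <- X4 -> X9
  P2: X7 <- X4 -> X6 <- X5 -> X9
  P3: X7 <- X1 -> X9
The empty set is not sufficient: P1 (X7 <- X4 -> X9) has no collider blocking it and no conditioned non-collider, so it is open.
Try {X1, X4}:
  P1: blocked at fork node X4 ∈ conditioning set.
  P2: blocked at fork node X4 ∈ conditioning set.
  P3: blocked at fork node X1 ∈ conditioning set.
{X1, X4} contains no descendant of X7 and blocks every backdoor path.
Every element of {X1, X4} is needed (dropping X1 leaves P3 open; dropping X4 leaves P1 open), so no proper subset is valid.
Among all size-2 subsets of the eligible variables, only {X1, X4} blocks every backdoor path, so it is the unique smallest valid adjustment set.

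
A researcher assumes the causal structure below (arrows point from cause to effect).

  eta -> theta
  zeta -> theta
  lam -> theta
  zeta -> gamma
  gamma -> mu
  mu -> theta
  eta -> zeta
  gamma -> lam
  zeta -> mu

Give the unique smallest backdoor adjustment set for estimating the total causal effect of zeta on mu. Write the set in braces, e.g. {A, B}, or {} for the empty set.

Variables eligible for adjustment (non-descendants of zeta, excluding zeta and mu): {eta}.
Backdoor paths from zeta to mu:
  P1: zeta <- eta -> theta <- mu
  P2: zeta <- eta -> theta <- lam <- gamma -> mu
Each backdoor path contains an unconditioned collider, so every path is already blocked with the empty conditioning set:
  P1: blocked at collider theta (neither it nor any descendant is in the conditioning set).
  P2: blocked at collider theta (neither it nor any descendant is in the conditioning set).
The empty set is therefore the unique smallest valid set.

{}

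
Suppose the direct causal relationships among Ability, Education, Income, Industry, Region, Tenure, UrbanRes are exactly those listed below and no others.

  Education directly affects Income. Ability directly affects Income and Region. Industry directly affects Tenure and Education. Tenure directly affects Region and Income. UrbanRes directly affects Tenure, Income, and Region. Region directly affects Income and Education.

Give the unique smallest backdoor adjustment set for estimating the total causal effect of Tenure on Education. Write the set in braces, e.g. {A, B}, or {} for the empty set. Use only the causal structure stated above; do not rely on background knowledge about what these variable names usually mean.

Variables eligible for adjustment (non-descendants of Tenure, excluding Tenure and Education): {Ability, Industry, UrbanRes}.
Backdoor paths from Tenure to Education:
  P1: Tenure <- UrbanRes -> Region <- Ability -> Income <- Education
  P2: Tenure <- UrbanRes -> Region -> Education
  P3: Tenure <- UrbanRes -> Region -> Income <- Education
  P4: Tenure <- UrbanRes -> Income <- Ability -> Region -> Education
  P5: Tenure <- UrbanRes -> Income <- Region -> Education
  P6: Tenure <- UrbanRes -> Income <- Education
  P7: Tenure <- Industry -> Education
The empty set is not sufficient: P2 (Tenure <- UrbanRes -> Region -> Education) has no collider blocking it and no conditioned non-collider, so it is open.
Try {Industry, UrbanRes}:
  P1: blocked at fork node UrbanRes ∈ conditioning set.
  P2: blocked at fork node UrbanRes ∈ conditioning set.
  P3: blocked at fork node UrbanRes ∈ conditioning set.
  P4: blocked at fork node UrbanRes ∈ conditioning set.
  P5: blocked at fork node UrbanRes ∈ conditioning set.
  P6: blocked at fork node UrbanRes ∈ conditioning set.
  P7: blocked at fork node Industry ∈ conditioning set.
{Industry, UrbanRes} contains no descendant of Tenure and blocks every backdoor path.
Every element of {Industry, UrbanRes} is needed (dropping Industry leaves P7 open; dropping UrbanRes leaves P2 open), so no proper subset is valid.
Among all size-2 subsets of the eligible variables, only {Industry, UrbanRes} blocks every backdoor path, so it is the unique smallest valid adjustment set.

{Industry, UrbanRes}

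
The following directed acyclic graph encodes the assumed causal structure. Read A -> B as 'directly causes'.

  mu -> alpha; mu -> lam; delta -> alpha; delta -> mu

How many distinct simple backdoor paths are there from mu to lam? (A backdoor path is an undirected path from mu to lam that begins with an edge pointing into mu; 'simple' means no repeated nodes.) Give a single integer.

0

A backdoor path from mu to lam is any simple undirected path whose first edge points into mu (i.e. leaves mu via a parent).
Parents of mu: {delta}.
No simple path from any parent of mu reaches lam without revisiting mu, so there are no backdoor paths.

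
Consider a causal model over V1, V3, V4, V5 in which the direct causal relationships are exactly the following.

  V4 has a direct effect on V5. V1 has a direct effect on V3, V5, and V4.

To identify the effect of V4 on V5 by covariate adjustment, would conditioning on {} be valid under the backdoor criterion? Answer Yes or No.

Backdoor paths from V4 to V5 (paths whose first edge points into V4):
  P1: V4 <- V1 -> V5
Condition 1 (no descendant of V4 in the set): holds — descendants of V4 are {V5}; none are in {}.
Condition 2 (every backdoor path blocked by {}):
  P1: open — no interior node is in the conditioning set.
{} does not satisfy the backdoor criterion.

No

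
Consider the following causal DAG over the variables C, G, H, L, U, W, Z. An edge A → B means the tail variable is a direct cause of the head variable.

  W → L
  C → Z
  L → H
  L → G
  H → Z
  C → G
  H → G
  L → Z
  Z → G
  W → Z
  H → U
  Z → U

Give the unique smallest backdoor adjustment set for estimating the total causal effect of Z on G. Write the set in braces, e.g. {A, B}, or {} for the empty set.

{C, H, L}

Variables eligible for adjustment (non-descendants of Z, excluding Z and G): {C, H, L, W}.
Backdoor paths from Z to G:
  P1: Z <- W -> L -> H -> G
  P2: Z <- W -> L -> G
  P3: Z <- C -> G
  P4: Z <- L -> H -> G
  P5: Z <- L -> G
  P6: Z <- H <- L -> G
  P7: Z <- H -> G
The empty set is not sufficient: P1 (Z <- W -> L -> H -> G) has no collider blocking it and no conditioned non-collider, so it is open.
Try {C, H, L}:
  P1: blocked at chain node L ∈ conditioning set.
  P2: blocked at chain node L ∈ conditioning set.
  P3: blocked at fork node C ∈ conditioning set.
  P4: blocked at fork node L ∈ conditioning set.
  P5: blocked at fork node L ∈ conditioning set.
  P6: blocked at chain node H ∈ conditioning set.
  P7: blocked at fork node H ∈ conditioning set.
{C, H, L} contains no descendant of Z and blocks every backdoor path.
Every element of {C, H, L} is needed (dropping C leaves P3 open; dropping H leaves P7 open; dropping L leaves P2 open), so no proper subset is valid.
Among all size-3 subsets of the eligible variables, only {C, H, L} blocks every backdoor path, so it is the unique smallest valid adjustment set.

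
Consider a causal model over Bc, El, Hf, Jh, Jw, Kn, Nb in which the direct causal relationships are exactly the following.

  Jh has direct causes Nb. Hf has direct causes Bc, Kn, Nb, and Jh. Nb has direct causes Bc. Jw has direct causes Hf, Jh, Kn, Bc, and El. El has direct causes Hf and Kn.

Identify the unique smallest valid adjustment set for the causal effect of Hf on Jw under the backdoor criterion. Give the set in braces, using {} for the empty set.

{Bc, Jh, Kn}

Variables eligible for adjustment (non-descendants of Hf, excluding Hf and Jw): {Bc, Jh, Kn, Nb}.
Backdoor paths from Hf to Jw:
  P1: Hf <- Bc -> Nb -> Jh -> Jw
  P2: Hf <- Bc -> Jw
  P3: Hf <- Nb <- Bc -> Jw
  P4: Hf <- Nb -> Jh -> Jw
  P5: Hf <- Jh <- Nb <- Bc -> Jw
  P6: Hf <- Jh -> Jw
  P7: Hf <- Kn -> El -> Jw
  P8: Hf <- Kn -> Jw
The empty set is not sufficient: P1 (Hf <- Bc -> Nb -> Jh -> Jw) has no collider blocking it and no conditioned non-collider, so it is open.
Try {Bc, Jh, Kn}:
  P1: blocked at fork node Bc ∈ conditioning set.
  P2: blocked at fork node Bc ∈ conditioning set.
  P3: blocked at fork node Bc ∈ conditioning set.
  P4: blocked at chain node Jh ∈ conditioning set.
  P5: blocked at chain node Jh ∈ conditioning set.
  P6: blocked at fork node Jh ∈ conditioning set.
  P7: blocked at fork node Kn ∈ conditioning set.
  P8: blocked at fork node Kn ∈ conditioning set.
{Bc, Jh, Kn} contains no descendant of Hf and blocks every backdoor path.
Every element of {Bc, Jh, Kn} is needed (dropping Bc leaves P2 open; dropping Jh leaves P4 open; dropping Kn leaves P7 open), so no proper subset is valid.
Among all size-3 subsets of the eligible variables, only {Bc, Jh, Kn} blocks every backdoor path, so it is the unique smallest valid adjustment set.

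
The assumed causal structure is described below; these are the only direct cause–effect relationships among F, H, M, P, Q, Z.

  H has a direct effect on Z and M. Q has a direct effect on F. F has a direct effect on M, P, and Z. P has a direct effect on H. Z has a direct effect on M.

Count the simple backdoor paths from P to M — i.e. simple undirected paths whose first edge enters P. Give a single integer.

A backdoor path from P to M is any simple undirected path whose first edge points into P (i.e. leaves P via a parent).
Parents of P: {F}.
Enumerating:
  P1: P <- F -> Z <- H -> M
  P2: P <- F -> Z -> M
  P3: P <- F -> M
That exhausts the simple backdoor paths. Count: 3.

3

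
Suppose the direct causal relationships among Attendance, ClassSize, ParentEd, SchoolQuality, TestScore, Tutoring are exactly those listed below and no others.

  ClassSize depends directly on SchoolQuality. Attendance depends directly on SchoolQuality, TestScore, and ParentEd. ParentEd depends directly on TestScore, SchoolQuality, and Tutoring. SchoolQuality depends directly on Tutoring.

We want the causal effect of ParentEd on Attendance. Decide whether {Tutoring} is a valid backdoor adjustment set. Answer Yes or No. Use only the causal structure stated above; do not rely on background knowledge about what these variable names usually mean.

Backdoor paths from ParentEd to Attendance (paths whose first edge points into ParentEd):
  P1: ParentEd <- Tutoring -> SchoolQuality -> Attendance
  P2: ParentEd <- TestScore -> Attendance
  P3: ParentEd <- SchoolQuality -> Attendance
Condition 1 (no descendant of ParentEd in the set): holds — descendants of ParentEd are {Attendance}; none are in {Tutoring}.
Condition 2 (every backdoor path blocked by {Tutoring}):
  P1: blocked at fork node Tutoring ∈ conditioning set.
  P2: open — no interior node is in the conditioning set.
  P3: open — no interior node is in the conditioning set.
{Tutoring} does not satisfy the backdoor criterion.

No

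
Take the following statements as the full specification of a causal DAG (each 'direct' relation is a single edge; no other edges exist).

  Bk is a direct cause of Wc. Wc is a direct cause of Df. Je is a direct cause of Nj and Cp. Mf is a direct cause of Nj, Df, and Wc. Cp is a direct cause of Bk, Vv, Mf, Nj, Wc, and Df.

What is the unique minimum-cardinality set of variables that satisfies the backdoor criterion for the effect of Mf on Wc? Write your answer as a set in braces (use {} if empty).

Variables eligible for adjustment (non-descendants of Mf, excluding Mf and Wc): {Bk, Cp, Je, Vv}.
Backdoor paths from Mf to Wc:
  P1: Mf <- Cp -> Bk -> Wc
  P2: Mf <- Cp -> Wc
  P3: Mf <- Cp -> Df <- Wc
The empty set is not sufficient: P1 (Mf <- Cp -> Bk -> Wc) has no collider blocking it and no conditioned non-collider, so it is open.
Try {Cp}:
  P1: blocked at fork node Cp ∈ conditioning set.
  P2: blocked at fork node Cp ∈ conditioning set.
  P3: blocked at fork node Cp ∈ conditioning set.
{Cp} contains no descendant of Mf and blocks every backdoor path.
No other singleton works — e.g. {Je} leaves P1 open — so {Cp} is the unique smallest valid adjustment set.

{Cp}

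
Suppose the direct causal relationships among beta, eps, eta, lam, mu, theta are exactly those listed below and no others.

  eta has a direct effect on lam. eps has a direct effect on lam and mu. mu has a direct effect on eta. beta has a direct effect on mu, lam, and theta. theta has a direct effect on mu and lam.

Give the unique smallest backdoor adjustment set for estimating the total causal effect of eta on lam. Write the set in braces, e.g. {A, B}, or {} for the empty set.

{mu}

Variables eligible for adjustment (non-descendants of eta, excluding eta and lam): {beta, eps, mu, theta}.
Backdoor paths from eta to lam:
  P1: eta <- mu <- eps -> lam
  P2: eta <- mu <- beta -> theta -> lam
  P3: eta <- mu <- beta -> lam
  P4: eta <- mu <- theta <- beta -> lam
  P5: eta <- mu <- theta -> lam
The empty set is not sufficient: P1 (eta <- mu <- eps -> lam) has no collider blocking it and no conditioned non-collider, so it is open.
Try {mu}:
  P1: blocked at chain node mu ∈ conditioning set.
  P2: blocked at chain node mu ∈ conditioning set.
  P3: blocked at chain node mu ∈ conditioning set.
  P4: blocked at chain node mu ∈ conditioning set.
  P5: blocked at chain node mu ∈ conditioning set.
{mu} contains no descendant of eta and blocks every backdoor path.
No other singleton works — e.g. {eps} leaves P2 open — so {mu} is the unique smallest valid adjustment set.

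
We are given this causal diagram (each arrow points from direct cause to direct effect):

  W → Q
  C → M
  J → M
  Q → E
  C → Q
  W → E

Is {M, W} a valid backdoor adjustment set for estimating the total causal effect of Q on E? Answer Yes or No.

Backdoor paths from Q to E (paths whose first edge points into Q):
  P1: Q <- W -> E
Condition 1 (no descendant of Q in the set): holds — descendants of Q are {E}; none are in {M, W}.
Condition 2 (every backdoor path blocked by {M, W}):
  P1: blocked at fork node W ∈ conditioning set.
{M, W} satisfies the backdoor criterion.

Yes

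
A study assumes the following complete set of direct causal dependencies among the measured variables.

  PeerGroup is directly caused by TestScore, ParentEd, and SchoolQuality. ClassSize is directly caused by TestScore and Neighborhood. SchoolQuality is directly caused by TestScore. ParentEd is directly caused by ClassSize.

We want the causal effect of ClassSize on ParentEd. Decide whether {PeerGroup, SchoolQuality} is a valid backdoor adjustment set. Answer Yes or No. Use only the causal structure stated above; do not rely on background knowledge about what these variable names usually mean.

No

Backdoor paths from ClassSize to ParentEd (paths whose first edge points into ClassSize):
  P1: ClassSize <- TestScore -> SchoolQuality -> PeerGroup <- ParentEd
  P2: ClassSize <- TestScore -> PeerGroup <- ParentEd
Condition 1 (no descendant of ClassSize in the set): FAILS — PeerGroup is a descendant of ClassSize.
Condition 2 (every backdoor path blocked by {PeerGroup, SchoolQuality}):
  P1: blocked at chain node SchoolQuality ∈ conditioning set.
  P2: open — collider(s) PeerGroup are conditioned on (or have a conditioned descendant) and no non-collider on the path is in the set.
{PeerGroup, SchoolQuality} does not satisfy the backdoor criterion.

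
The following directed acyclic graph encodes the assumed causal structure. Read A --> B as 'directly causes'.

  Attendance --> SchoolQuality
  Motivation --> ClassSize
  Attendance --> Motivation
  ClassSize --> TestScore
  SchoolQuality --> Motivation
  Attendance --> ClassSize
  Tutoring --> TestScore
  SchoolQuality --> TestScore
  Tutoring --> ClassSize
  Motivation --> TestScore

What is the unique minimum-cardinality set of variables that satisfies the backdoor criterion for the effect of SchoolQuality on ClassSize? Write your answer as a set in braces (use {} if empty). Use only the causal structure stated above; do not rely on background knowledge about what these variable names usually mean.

Variables eligible for adjustment (non-descendants of SchoolQuality, excluding SchoolQuality and ClassSize): {Attendance, Tutoring}.
Backdoor paths from SchoolQuality to ClassSize:
  P1: SchoolQuality <- Attendance -> Motivation -> ClassSize
  P2: SchoolQuality <- Attendance -> Motivation -> TestScore <- Tutoring -> ClassSize
  P3: SchoolQuality <- Attendance -> Motivation -> TestScore <- ClassSize
  P4: SchoolQuality <- Attendance -> ClassSize
The empty set is not sufficient: P1 (SchoolQuality <- Attendance -> Motivation -> ClassSize) has no collider blocking it and no conditioned non-collider, so it is open.
Try {Attendance}:
  P1: blocked at fork node Attendance ∈ conditioning set.
  P2: blocked at fork node Attendance ∈ conditioning set.
  P3: blocked at fork node Attendance ∈ conditioning set.
  P4: blocked at fork node Attendance ∈ conditioning set.
{Attendance} contains no descendant of SchoolQuality and blocks every backdoor path.
No other singleton works — e.g. {Tutoring} leaves P1 open — so {Attendance} is the unique smallest valid adjustment set.

{Attendance}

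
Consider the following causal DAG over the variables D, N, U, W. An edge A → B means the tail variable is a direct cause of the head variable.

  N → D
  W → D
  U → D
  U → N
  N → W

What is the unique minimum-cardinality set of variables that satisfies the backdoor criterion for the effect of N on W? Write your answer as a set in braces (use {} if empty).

Variables eligible for adjustment (non-descendants of N, excluding N and W): {U}.
Backdoor paths from N to W:
  P1: N <- U -> D <- W
Each backdoor path contains an unconditioned collider, so every path is already blocked with the empty conditioning set:
  P1: blocked at collider D (neither it nor any descendant is in the conditioning set).
The empty set is therefore the unique smallest valid set.

{}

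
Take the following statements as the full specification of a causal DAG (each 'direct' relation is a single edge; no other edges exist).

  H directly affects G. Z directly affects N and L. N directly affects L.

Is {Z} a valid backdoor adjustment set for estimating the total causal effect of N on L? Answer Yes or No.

Yes

Backdoor paths from N to L (paths whose first edge points into N):
  P1: N <- Z -> L
Condition 1 (no descendant of N in the set): holds — descendants of N are {L}; none are in {Z}.
Condition 2 (every backdoor path blocked by {Z}):
  P1: blocked at fork node Z ∈ conditioning set.
{Z} satisfies the backdoor criterion.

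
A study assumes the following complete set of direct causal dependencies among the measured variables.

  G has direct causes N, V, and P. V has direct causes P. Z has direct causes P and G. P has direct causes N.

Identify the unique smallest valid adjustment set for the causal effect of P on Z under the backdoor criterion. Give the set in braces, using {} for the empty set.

Variables eligible for adjustment (non-descendants of P, excluding P and Z): {N}.
Backdoor paths from P to Z:
  P1: P <- N -> G -> Z
The empty set is not sufficient: P1 (P <- N -> G -> Z) has no collider blocking it and no conditioned non-collider, so it is open.
Try {N}:
  P1: blocked at fork node N ∈ conditioning set.
{N} contains no descendant of P and blocks every backdoor path.
{N} is the unique smallest valid adjustment set.

{N}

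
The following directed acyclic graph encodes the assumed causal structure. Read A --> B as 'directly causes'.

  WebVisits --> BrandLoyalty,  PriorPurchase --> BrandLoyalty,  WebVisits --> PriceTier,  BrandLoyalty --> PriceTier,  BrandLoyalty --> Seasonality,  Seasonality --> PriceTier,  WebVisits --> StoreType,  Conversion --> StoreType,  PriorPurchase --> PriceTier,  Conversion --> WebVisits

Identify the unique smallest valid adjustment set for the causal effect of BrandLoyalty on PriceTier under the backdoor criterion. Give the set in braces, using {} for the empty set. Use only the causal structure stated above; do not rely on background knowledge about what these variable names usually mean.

{PriorPurchase, WebVisits}

Variables eligible for adjustment (non-descendants of BrandLoyalty, excluding BrandLoyalty and PriceTier): {Conversion, PriorPurchase, StoreType, WebVisits}.
Backdoor paths from BrandLoyalty to PriceTier:
  P1: BrandLoyalty <- PriorPurchase -> PriceTier
  P2: BrandLoyalty <- WebVisits -> PriceTier
The empty set is not sufficient: P1 (BrandLoyalty <- PriorPurchase -> PriceTier) has no collider blocking it and no conditioned non-collider, so it is open.
Try {PriorPurchase, WebVisits}:
  P1: blocked at fork node PriorPurchase ∈ conditioning set.
  P2: blocked at fork node WebVisits ∈ conditioning set.
{PriorPurchase, WebVisits} contains no descendant of BrandLoyalty and blocks every backdoor path.
Every element of {PriorPurchase, WebVisits} is needed (dropping PriorPurchase leaves P1 open; dropping WebVisits leaves P2 open), so no proper subset is valid.
Among all size-2 subsets of the eligible variables, only {PriorPurchase, WebVisits} blocks every backdoor path, so it is the unique smallest valid adjustment set.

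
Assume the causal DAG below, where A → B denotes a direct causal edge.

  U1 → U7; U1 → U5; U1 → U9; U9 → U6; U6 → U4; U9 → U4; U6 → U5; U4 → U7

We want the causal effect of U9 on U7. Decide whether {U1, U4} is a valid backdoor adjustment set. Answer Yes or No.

No

Backdoor paths from U9 to U7 (paths whose first edge points into U9):
  P1: U9 <- U1 -> U5 <- U6 -> U4 -> U7
  P2: U9 <- U1 -> U7
Condition 1 (no descendant of U9 in the set): FAILS — U4 is a descendant of U9.
Condition 2 (every backdoor path blocked by {U1, U4}):
  P1: blocked at fork node U1 ∈ conditioning set.
  P2: blocked at fork node U1 ∈ conditioning set.
{U1, U4} does not satisfy the backdoor criterion.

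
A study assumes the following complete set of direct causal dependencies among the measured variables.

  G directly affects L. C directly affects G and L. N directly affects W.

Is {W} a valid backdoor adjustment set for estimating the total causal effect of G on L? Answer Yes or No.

No

Backdoor paths from G to L (paths whose first edge points into G):
  P1: G <- C -> L
Condition 1 (no descendant of G in the set): holds — descendants of G are {L}; none are in {W}.
Condition 2 (every backdoor path blocked by {W}):
  P1: open — no interior node is in the conditioning set.
{W} does not satisfy the backdoor criterion.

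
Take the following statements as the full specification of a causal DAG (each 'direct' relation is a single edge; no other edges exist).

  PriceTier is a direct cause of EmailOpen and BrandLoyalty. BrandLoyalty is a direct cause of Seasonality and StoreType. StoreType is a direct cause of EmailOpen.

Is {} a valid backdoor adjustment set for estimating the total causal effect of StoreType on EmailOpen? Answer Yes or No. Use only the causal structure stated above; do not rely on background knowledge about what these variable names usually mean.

Backdoor paths from StoreType to EmailOpen (paths whose first edge points into StoreType):
  P1: StoreType <- BrandLoyalty <- PriceTier -> EmailOpen
Condition 1 (no descendant of StoreType in the set): holds — descendants of StoreType are {EmailOpen}; none are in {}.
Condition 2 (every backdoor path blocked by {}):
  P1: open — no interior node is in the conditioning set.
{} does not satisfy the backdoor criterion.

No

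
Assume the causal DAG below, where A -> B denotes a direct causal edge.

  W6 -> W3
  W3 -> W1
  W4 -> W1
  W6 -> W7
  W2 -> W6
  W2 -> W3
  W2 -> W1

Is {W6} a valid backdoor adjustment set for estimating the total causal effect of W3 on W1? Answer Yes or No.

Backdoor paths from W3 to W1 (paths whose first edge points into W3):
  P1: W3 <- W2 -> W1
  P2: W3 <- W6 <- W2 -> W1
Condition 1 (no descendant of W3 in the set): holds — descendants of W3 are {W1}; none are in {W6}.
Condition 2 (every backdoor path blocked by {W6}):
  P1: open — no interior node is in the conditioning set.
  P2: blocked at chain node W6 ∈ conditioning set.
{W6} does not satisfy the backdoor criterion.

No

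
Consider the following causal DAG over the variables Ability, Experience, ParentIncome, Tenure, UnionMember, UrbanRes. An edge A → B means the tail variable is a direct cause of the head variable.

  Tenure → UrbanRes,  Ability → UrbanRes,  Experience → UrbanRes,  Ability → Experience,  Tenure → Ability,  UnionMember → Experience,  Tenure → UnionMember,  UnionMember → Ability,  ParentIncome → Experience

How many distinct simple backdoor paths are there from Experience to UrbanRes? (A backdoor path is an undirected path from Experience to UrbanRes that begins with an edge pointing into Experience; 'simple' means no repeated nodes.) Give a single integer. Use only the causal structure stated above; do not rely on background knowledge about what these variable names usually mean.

A backdoor path from Experience to UrbanRes is any simple undirected path whose first edge points into Experience (i.e. leaves Experience via a parent).
Parents of Experience: {Ability, ParentIncome, UnionMember}.
Enumerating:
  P1: Experience <- UnionMember <- Tenure -> Ability -> UrbanRes
  P2: Experience <- UnionMember <- Tenure -> UrbanRes
  P3: Experience <- UnionMember -> Ability <- Tenure -> UrbanRes
  P4: Experience <- UnionMember -> Ability -> UrbanRes
  P5: Experience <- Ability <- Tenure -> UrbanRes
  P6: Experience <- Ability <- UnionMember <- Tenure -> UrbanRes
  P7: Experience <- Ability -> UrbanRes
That exhausts the simple backdoor paths. Count: 7.

7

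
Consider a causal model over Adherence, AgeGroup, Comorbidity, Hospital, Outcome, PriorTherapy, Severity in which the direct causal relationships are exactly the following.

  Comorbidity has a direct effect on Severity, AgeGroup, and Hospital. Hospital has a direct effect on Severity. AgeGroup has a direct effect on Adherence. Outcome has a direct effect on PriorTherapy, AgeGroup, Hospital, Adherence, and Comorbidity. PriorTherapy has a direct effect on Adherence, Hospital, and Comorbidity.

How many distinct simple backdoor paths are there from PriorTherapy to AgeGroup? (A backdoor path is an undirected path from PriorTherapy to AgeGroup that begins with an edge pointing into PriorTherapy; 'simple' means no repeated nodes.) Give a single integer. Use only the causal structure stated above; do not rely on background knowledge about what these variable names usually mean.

A backdoor path from PriorTherapy to AgeGroup is any simple undirected path whose first edge points into PriorTherapy (i.e. leaves PriorTherapy via a parent).
Parents of PriorTherapy: {Outcome}.
Enumerating:
  P1: PriorTherapy <- Outcome -> Comorbidity -> AgeGroup
  P2: PriorTherapy <- Outcome -> AgeGroup
  P3: PriorTherapy <- Outcome -> Hospital <- Comorbidity -> AgeGroup
  P4: PriorTherapy <- Outcome -> Hospital -> Severity <- Comorbidity -> AgeGroup
  P5: PriorTherapy <- Outcome -> Adherence <- AgeGroup
That exhausts the simple backdoor paths. Count: 5.

5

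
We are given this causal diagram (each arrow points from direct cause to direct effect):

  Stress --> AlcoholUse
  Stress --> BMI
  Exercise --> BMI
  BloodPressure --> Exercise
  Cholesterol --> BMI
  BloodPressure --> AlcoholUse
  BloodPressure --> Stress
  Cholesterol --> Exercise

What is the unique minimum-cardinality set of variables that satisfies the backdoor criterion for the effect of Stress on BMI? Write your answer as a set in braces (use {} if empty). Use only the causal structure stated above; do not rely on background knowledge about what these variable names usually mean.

{BloodPressure}

Variables eligible for adjustment (non-descendants of Stress, excluding Stress and BMI): {BloodPressure, Cholesterol, Exercise}.
Backdoor paths from Stress to BMI:
  P1: Stress <- BloodPressure -> Exercise <- Cholesterol -> BMI
  P2: Stress <- BloodPressure -> Exercise -> BMI
The empty set is not sufficient: P2 (Stress <- BloodPressure -> Exercise -> BMI) has no collider blocking it and no conditioned non-collider, so it is open.
Try {BloodPressure}:
  P1: blocked at fork node BloodPressure ∈ conditioning set.
  P2: blocked at fork node BloodPressure ∈ conditioning set.
{BloodPressure} contains no descendant of Stress and blocks every backdoor path.
No other singleton works — e.g. {Cholesterol} leaves P2 open — so {BloodPressure} is the unique smallest valid adjustment set.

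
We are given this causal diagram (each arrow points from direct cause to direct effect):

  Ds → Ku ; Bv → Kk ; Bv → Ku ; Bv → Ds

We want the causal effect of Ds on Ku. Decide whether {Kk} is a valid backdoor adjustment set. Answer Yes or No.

Backdoor paths from Ds to Ku (paths whose first edge points into Ds):
  P1: Ds <- Bv -> Ku
Condition 1 (no descendant of Ds in the set): holds — descendants of Ds are {Ku}; none are in {Kk}.
Condition 2 (every backdoor path blocked by {Kk}):
  P1: open — no interior node is in the conditioning set.
{Kk} does not satisfy the backdoor criterion.

No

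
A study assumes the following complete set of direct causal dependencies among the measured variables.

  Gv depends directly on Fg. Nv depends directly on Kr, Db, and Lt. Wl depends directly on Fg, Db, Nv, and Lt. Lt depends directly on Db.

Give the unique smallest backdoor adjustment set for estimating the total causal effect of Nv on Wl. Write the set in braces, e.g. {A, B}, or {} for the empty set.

Variables eligible for adjustment (non-descendants of Nv, excluding Nv and Wl): {Db, Fg, Gv, Kr, Lt}.
Backdoor paths from Nv to Wl:
  P1: Nv <- Db -> Lt -> Wl
  P2: Nv <- Db -> Wl
  P3: Nv <- Lt <- Db -> Wl
  P4: Nv <- Lt -> Wl
The empty set is not sufficient: P1 (Nv <- Db -> Lt -> Wl) has no collider blocking it and no conditioned non-collider, so it is open.
Try {Db, Lt}:
  P1: blocked at fork node Db ∈ conditioning set.
  P2: blocked at fork node Db ∈ conditioning set.
  P3: blocked at chain node Lt ∈ conditioning set.
  P4: blocked at fork node Lt ∈ conditioning set.
{Db, Lt} contains no descendant of Nv and blocks every backdoor path.
Every element of {Db, Lt} is needed (dropping Db leaves P2 open; dropping Lt leaves P4 open), so no proper subset is valid.
Among all size-2 subsets of the eligible variables, only {Db, Lt} blocks every backdoor path, so it is the unique smallest valid adjustment set.

{Db, Lt}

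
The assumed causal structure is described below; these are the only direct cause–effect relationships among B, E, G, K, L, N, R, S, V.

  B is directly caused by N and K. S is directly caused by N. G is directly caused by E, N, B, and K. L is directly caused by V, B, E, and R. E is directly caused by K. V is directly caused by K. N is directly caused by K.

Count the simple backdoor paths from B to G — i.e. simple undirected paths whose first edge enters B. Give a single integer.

A backdoor path from B to G is any simple undirected path whose first edge points into B (i.e. leaves B via a parent).
Parents of B: {K, N}.
Enumerating:
  P1: B <- K -> N -> G
  P2: B <- K -> E -> G
  P3: B <- K -> V -> L <- E -> G
  P4: B <- K -> G
  P5: B <- N <- K -> E -> G
  P6: B <- N <- K -> V -> L <- E -> G
  P7: B <- N <- K -> G
  P8: B <- N -> G
That exhausts the simple backdoor paths. Count: 8.

8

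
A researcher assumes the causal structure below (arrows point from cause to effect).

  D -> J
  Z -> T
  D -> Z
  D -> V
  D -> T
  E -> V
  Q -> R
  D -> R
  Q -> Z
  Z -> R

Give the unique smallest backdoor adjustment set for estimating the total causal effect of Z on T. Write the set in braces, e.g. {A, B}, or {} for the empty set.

Variables eligible for adjustment (non-descendants of Z, excluding Z and T): {D, E, J, Q, V}.
Backdoor paths from Z to T:
  P1: Z <- D -> T
  P2: Z <- Q -> R <- D -> T
The empty set is not sufficient: P1 (Z <- D -> T) has no collider blocking it and no conditioned non-collider, so it is open.
Try {D}:
  P1: blocked at fork node D ∈ conditioning set.
  P2: blocked at collider R (neither it nor any descendant is in the conditioning set).
{D} contains no descendant of Z and blocks every backdoor path.
No other singleton works — e.g. {E} leaves P1 open — so {D} is the unique smallest valid adjustment set.

{D}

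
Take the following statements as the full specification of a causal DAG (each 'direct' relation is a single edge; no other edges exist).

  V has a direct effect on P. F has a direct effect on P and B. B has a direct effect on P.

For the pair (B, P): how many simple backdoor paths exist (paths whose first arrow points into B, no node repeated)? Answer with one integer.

A backdoor path from B to P is any simple undirected path whose first edge points into B (i.e. leaves B via a parent).
Parents of B: {F}.
Enumerating:
  P1: B <- F -> P
That exhausts the simple backdoor paths. Count: 1.

1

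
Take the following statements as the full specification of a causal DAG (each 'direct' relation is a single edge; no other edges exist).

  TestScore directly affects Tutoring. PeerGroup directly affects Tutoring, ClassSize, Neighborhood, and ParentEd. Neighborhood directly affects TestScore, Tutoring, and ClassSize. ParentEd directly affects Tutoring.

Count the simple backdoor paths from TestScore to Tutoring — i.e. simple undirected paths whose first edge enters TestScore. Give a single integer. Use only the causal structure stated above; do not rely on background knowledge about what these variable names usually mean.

A backdoor path from TestScore to Tutoring is any simple undirected path whose first edge points into TestScore (i.e. leaves TestScore via a parent).
Parents of TestScore: {Neighborhood}.
Enumerating:
  P1: TestScore <- Neighborhood <- PeerGroup -> ParentEd -> Tutoring
  P2: TestScore <- Neighborhood <- PeerGroup -> Tutoring
  P3: TestScore <- Neighborhood -> ClassSize <- PeerGroup -> ParentEd -> Tutoring
  P4: TestScore <- Neighborhood -> ClassSize <- PeerGroup -> Tutoring
  P5: TestScore <- Neighborhood -> Tutoring
That exhausts the simple backdoor paths. Count: 5.

5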